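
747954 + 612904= 1360858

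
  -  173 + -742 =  - 915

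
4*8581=34324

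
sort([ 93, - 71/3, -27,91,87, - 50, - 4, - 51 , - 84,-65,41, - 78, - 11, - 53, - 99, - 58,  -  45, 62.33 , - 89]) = [ - 99, - 89, - 84, - 78, - 65 ,-58, -53, - 51, - 50, - 45,-27, - 71/3, - 11,  -  4,41,  62.33, 87 , 91,  93] 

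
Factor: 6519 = 3^1*41^1*53^1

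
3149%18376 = 3149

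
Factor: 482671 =7^1*53^1*1301^1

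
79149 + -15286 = 63863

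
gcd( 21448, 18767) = 2681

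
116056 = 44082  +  71974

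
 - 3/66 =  - 1/22  =  - 0.05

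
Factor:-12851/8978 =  - 2^(-1) *67^( - 2 )*71^1*181^1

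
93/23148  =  31/7716= 0.00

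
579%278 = 23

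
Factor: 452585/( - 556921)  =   - 5^1*  7^1 * 67^1*103^( - 1 ) * 193^1 * 5407^(-1 ) 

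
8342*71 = 592282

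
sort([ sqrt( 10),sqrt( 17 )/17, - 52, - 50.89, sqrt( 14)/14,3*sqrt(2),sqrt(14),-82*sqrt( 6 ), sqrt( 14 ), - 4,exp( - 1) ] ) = [-82 *sqrt(6 ), - 52, - 50.89,-4,sqrt( 17)/17,sqrt( 14 )/14,  exp(-1 ), sqrt( 10 ), sqrt( 14 ), sqrt(14), 3*sqrt(2)]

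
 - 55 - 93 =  - 148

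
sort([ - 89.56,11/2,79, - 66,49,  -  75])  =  [  -  89.56, - 75, - 66, 11/2,49 , 79]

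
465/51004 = 465/51004=0.01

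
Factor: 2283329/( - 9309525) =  - 3^( - 1)*5^( - 2) * 19^( - 1)*47^(  -  1) * 139^( - 1)*1307^1*1747^1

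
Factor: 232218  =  2^1*3^2*7^1*19^1*97^1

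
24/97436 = 6/24359 = 0.00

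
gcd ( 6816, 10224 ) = 3408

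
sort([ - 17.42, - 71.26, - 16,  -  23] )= [ - 71.26, - 23, - 17.42, - 16 ]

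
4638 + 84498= 89136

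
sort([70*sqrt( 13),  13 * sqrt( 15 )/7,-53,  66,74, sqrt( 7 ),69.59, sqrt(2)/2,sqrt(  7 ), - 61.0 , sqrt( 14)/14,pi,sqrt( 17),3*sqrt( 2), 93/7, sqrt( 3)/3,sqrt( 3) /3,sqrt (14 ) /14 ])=[ - 61.0,-53,sqrt( 14)/14 , sqrt(14 )/14,sqrt(3 ) /3, sqrt(3)/3,sqrt( 2 ) /2, sqrt(7 ), sqrt(7),  pi, sqrt( 17),3*sqrt( 2 ),13 *sqrt ( 15 )/7,93/7,66,69.59, 74 , 70*sqrt( 13 )]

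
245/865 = 49/173 = 0.28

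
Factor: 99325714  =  2^1*49662857^1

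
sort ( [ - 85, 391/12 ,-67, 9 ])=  [  -  85, - 67,  9, 391/12]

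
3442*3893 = 13399706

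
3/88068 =1/29356 = 0.00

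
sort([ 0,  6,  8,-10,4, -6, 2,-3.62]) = [ - 10, - 6, - 3.62, 0,2,  4,  6, 8 ] 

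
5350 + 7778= 13128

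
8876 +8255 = 17131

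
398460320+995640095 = 1394100415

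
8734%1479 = 1339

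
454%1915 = 454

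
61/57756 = 61/57756 = 0.00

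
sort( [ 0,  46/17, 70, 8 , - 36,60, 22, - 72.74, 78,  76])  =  [ - 72.74 , - 36 , 0 , 46/17 , 8 , 22,60, 70 , 76, 78]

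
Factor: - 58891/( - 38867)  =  7^1*47^1*179^1*38867^(-1)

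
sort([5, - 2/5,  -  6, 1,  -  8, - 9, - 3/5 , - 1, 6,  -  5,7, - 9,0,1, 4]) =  [ - 9,  -  9,- 8, - 6,  -  5,  -  1, - 3/5,-2/5, 0,1,1, 4,  5,  6,7]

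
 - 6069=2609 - 8678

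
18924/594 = 31+85/99= 31.86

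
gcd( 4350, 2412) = 6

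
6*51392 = 308352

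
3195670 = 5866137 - 2670467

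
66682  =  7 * 9526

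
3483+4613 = 8096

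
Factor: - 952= - 2^3* 7^1*17^1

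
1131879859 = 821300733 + 310579126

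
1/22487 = 1/22487 = 0.00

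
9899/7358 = 9899/7358 = 1.35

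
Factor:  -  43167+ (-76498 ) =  - 119665 = -5^1*  7^1*13^1*263^1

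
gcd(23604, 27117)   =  3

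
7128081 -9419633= - 2291552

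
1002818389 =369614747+633203642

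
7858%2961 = 1936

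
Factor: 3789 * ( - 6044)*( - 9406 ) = 215404134696 = 2^3*3^2*421^1*1511^1*4703^1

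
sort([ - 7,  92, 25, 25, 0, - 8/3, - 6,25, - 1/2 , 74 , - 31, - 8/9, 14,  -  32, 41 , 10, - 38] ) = [  -  38, - 32, - 31 ,-7, - 6, - 8/3,-8/9, - 1/2, 0,10, 14 , 25, 25,25, 41, 74,92]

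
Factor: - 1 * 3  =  -3 = - 3^1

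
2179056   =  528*4127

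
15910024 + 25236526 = 41146550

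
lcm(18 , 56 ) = 504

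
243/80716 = 243/80716 = 0.00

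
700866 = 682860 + 18006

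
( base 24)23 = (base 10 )51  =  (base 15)36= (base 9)56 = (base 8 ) 63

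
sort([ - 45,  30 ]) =[  -  45, 30]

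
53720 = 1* 53720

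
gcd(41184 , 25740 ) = 5148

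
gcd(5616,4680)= 936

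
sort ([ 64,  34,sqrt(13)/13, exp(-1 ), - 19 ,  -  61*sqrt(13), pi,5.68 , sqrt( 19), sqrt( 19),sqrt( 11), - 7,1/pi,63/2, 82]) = [ - 61*sqrt(13),-19,  -  7, sqrt (13 )/13 , 1/pi,exp( - 1),pi,sqrt(11),sqrt( 19),sqrt (19 ),5.68,  63/2,34,64, 82 ] 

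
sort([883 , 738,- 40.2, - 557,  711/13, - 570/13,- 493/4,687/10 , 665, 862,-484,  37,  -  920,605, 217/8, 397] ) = [-920, - 557, - 484, -493/4,  -  570/13, - 40.2 , 217/8,37 , 711/13, 687/10, 397,605, 665, 738, 862, 883]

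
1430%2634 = 1430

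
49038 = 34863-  - 14175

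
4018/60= 2009/30=66.97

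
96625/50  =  3865/2=1932.50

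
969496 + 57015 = 1026511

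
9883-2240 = 7643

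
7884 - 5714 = 2170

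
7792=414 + 7378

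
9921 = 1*9921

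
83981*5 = 419905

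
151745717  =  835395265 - 683649548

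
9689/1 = 9689 = 9689.00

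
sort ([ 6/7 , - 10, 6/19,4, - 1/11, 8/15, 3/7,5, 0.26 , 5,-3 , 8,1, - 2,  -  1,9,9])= [  -  10,- 3, -2, - 1 , - 1/11,  0.26,  6/19,3/7, 8/15,6/7,1, 4,5, 5,8,  9,9 ]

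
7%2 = 1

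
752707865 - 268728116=483979749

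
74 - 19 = 55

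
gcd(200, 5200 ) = 200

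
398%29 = 21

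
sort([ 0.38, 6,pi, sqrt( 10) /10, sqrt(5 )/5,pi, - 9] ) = [-9,sqrt(10) /10, 0.38,sqrt(5) /5, pi,  pi,6]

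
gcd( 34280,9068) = 4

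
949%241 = 226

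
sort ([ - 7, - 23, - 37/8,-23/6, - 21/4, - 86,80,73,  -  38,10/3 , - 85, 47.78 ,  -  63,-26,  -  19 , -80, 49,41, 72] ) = [-86, - 85, - 80,- 63,- 38,  -  26, - 23,-19, - 7, -21/4, - 37/8,-23/6, 10/3, 41,47.78,  49,72, 73,80]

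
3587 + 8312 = 11899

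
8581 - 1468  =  7113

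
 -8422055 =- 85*99083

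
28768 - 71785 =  - 43017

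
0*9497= 0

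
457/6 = 457/6=76.17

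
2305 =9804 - 7499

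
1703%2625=1703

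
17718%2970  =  2868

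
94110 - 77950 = 16160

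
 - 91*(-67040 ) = 6100640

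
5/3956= 5/3956 = 0.00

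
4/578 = 2/289 = 0.01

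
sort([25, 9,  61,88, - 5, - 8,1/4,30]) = [ -8, - 5, 1/4,9,25,30,61,88 ]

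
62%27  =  8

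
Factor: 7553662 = 2^1 *3776831^1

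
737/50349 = 737/50349 = 0.01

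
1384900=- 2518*( - 550)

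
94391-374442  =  - 280051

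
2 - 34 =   -  32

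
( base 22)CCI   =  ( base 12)3636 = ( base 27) 89f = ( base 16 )17ca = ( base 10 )6090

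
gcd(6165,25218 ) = 9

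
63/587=63/587 = 0.11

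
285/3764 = 285/3764 = 0.08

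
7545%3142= 1261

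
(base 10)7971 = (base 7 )32145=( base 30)8pl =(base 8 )17443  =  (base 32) 7P3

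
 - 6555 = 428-6983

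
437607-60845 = 376762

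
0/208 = 0 = 0.00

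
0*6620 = 0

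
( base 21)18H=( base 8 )1162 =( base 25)101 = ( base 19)1di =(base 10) 626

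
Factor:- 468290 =-2^1*5^1 * 46829^1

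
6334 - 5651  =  683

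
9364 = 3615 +5749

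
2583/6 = 430 + 1/2=430.50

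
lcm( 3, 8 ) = 24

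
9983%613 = 175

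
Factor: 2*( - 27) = - 54 = - 2^1 * 3^3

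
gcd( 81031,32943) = 1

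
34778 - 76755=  - 41977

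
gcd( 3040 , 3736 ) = 8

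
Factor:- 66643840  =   - 2^7 * 5^1*101^1*1031^1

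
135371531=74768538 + 60602993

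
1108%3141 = 1108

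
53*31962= 1693986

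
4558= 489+4069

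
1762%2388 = 1762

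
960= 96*10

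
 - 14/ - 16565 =14/16565 = 0.00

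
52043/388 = 134 + 51/388=134.13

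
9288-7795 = 1493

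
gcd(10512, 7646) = 2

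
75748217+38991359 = 114739576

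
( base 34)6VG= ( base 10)8006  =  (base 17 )1abg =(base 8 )17506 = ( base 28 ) A5Q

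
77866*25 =1946650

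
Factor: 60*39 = 2340 = 2^2*3^2 * 5^1*13^1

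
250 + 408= 658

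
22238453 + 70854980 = 93093433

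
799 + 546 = 1345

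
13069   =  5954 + 7115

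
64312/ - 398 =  -162 + 82/199= -  161.59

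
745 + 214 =959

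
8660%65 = 15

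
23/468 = 23/468 = 0.05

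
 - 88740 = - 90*986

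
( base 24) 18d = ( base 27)11P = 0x30D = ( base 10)781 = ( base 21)1g4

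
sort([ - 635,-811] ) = [ - 811, - 635 ] 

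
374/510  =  11/15 =0.73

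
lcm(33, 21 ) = 231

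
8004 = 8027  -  23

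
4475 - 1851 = 2624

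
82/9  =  9+1/9=9.11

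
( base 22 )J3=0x1A5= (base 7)1141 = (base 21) K1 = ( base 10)421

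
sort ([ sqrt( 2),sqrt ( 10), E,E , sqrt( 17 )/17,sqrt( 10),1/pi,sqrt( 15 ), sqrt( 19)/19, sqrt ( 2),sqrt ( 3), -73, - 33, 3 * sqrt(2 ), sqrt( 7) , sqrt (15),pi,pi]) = [ - 73, - 33,  sqrt ( 19 )/19,sqrt( 17) /17, 1/pi, sqrt( 2), sqrt( 2), sqrt( 3),sqrt( 7),E,E,pi,  pi, sqrt(10),sqrt(10),sqrt( 15) , sqrt(15 ), 3*sqrt( 2)]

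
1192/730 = 1 + 231/365 = 1.63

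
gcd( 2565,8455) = 95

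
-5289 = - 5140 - 149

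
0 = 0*9582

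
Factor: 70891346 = 2^1*2081^1*17033^1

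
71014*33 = 2343462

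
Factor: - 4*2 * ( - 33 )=264 = 2^3*3^1*11^1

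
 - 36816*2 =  - 73632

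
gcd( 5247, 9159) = 3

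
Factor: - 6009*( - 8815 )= 3^1*5^1*41^1*43^1*2003^1 = 52969335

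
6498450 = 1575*4126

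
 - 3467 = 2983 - 6450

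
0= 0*71439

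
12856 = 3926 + 8930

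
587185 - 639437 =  - 52252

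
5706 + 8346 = 14052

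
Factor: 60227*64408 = 2^3*83^1*97^1*229^1*263^1  =  3879100616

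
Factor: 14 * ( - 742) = - 2^2*7^2*53^1 = - 10388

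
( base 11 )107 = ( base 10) 128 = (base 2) 10000000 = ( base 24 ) 58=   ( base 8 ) 200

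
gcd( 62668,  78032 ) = 4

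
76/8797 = 4/463 =0.01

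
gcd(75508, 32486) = 878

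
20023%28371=20023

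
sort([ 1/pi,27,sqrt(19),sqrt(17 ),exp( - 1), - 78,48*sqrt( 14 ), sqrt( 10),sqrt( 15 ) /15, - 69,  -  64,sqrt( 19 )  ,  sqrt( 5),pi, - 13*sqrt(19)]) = [ - 78,-69, - 64,-13*sqrt( 19 ),sqrt( 15 ) /15, 1/pi,exp (-1),sqrt( 5 ), pi,sqrt( 10 ),sqrt (17),sqrt( 19),  sqrt(19),27,48*sqrt( 14 ) ] 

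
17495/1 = 17495 = 17495.00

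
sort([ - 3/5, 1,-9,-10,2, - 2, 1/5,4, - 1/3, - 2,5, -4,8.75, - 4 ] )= [ - 10, - 9, - 4,  -  4,-2,-2, - 3/5, - 1/3, 1/5,1, 2, 4,5,8.75 ] 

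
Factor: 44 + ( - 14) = 2^1*3^1*5^1= 30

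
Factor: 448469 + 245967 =2^2*127^1*1367^1 =694436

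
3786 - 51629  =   - 47843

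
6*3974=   23844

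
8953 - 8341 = 612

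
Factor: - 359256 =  -2^3*3^1 * 14969^1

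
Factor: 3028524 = 2^2*3^1 * 19^1 * 37^1  *359^1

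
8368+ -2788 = 5580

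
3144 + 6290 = 9434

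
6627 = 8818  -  2191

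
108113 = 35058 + 73055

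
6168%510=48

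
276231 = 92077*3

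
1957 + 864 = 2821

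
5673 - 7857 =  - 2184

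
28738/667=43 + 57/667=43.09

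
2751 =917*3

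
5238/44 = 2619/22 = 119.05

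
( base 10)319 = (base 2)100111111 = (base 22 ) EB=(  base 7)634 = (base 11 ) 270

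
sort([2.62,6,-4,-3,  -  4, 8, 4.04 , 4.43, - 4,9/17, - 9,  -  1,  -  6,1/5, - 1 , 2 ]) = [-9,-6, - 4,-4, - 4, - 3, - 1, - 1,1/5, 9/17, 2,2.62,4.04,4.43,6, 8 ] 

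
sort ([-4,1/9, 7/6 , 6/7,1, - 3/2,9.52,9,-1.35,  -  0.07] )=[ - 4, - 3/2, - 1.35,  -  0.07,  1/9,6/7  ,  1 , 7/6,  9, 9.52] 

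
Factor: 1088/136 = 8 = 2^3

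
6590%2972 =646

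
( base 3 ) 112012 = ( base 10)383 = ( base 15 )1a8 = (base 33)BK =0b101111111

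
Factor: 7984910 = 2^1*5^1*23^1*149^1*233^1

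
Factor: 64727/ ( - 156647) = - 13^2*409^( - 1) = - 169/409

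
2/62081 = 2/62081 = 0.00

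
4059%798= 69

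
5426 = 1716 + 3710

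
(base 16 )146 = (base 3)110002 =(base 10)326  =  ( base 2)101000110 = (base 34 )9k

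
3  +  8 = 11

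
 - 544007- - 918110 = 374103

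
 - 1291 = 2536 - 3827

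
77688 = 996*78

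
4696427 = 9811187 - 5114760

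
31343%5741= 2638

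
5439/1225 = 4 + 11/25 = 4.44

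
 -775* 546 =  - 423150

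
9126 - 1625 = 7501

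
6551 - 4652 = 1899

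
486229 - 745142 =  - 258913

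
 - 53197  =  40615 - 93812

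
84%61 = 23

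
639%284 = 71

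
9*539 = 4851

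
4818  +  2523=7341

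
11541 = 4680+6861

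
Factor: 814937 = 814937^1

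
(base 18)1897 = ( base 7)34024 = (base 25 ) DII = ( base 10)8593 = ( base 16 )2191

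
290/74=3 + 34/37 = 3.92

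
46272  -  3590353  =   - 3544081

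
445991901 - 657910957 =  - 211919056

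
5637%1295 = 457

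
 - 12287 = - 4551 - 7736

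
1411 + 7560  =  8971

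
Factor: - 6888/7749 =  - 2^3 * 3^( - 2 )=- 8/9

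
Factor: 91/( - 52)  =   - 7/4 = - 2^( - 2 )*7^1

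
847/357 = 121/51 = 2.37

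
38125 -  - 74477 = 112602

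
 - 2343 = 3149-5492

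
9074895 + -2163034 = 6911861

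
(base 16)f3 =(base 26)99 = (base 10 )243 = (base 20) c3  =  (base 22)b1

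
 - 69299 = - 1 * 69299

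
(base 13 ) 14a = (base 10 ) 231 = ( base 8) 347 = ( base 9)276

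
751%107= 2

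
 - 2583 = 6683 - 9266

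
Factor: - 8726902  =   - 2^1*4363451^1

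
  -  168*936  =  - 157248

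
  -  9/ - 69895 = 9/69895=0.00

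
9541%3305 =2931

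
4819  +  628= 5447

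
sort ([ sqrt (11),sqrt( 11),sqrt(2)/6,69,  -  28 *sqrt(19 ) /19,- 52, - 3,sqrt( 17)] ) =[ - 52, - 28*sqrt( 19 ) /19, - 3, sqrt( 2) /6,sqrt( 11),sqrt (11 ),sqrt (17 ), 69] 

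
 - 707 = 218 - 925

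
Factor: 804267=3^2  *89363^1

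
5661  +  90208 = 95869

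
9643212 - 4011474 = 5631738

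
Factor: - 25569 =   -  3^3*947^1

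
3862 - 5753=  -  1891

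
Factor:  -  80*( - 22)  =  1760 = 2^5*5^1*11^1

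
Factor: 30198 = 2^1*3^1 * 7^1 * 719^1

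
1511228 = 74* 20422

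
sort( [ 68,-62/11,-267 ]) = [-267, - 62/11 , 68]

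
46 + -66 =-20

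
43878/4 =10969 + 1/2 = 10969.50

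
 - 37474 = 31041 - 68515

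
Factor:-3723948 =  - 2^2*3^3*29^2*41^1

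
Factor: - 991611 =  - 3^2*239^1*461^1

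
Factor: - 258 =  - 2^1*3^1*43^1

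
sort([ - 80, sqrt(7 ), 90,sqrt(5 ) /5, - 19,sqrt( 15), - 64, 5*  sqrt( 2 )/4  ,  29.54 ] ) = [ - 80, - 64, - 19 , sqrt( 5 ) /5,5*sqrt( 2 )/4, sqrt( 7 ), sqrt( 15),  29.54 , 90 ]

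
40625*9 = 365625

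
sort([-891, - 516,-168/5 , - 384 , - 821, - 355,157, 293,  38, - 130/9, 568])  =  [ - 891, - 821, - 516, - 384, - 355 ,-168/5, - 130/9, 38 , 157,  293,  568 ]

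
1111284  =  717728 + 393556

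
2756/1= 2756 = 2756.00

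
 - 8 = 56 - 64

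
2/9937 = 2/9937  =  0.00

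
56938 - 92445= - 35507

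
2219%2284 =2219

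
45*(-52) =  - 2340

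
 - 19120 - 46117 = -65237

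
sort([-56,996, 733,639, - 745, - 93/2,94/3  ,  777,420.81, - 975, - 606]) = [-975, - 745, - 606, - 56, - 93/2,94/3,420.81, 639,733, 777, 996]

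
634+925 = 1559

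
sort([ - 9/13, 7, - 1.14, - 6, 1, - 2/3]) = [ -6 , - 1.14, - 9/13, - 2/3,1,7] 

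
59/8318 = 59/8318   =  0.01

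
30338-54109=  - 23771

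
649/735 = 649/735 = 0.88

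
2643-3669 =-1026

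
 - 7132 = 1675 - 8807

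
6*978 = 5868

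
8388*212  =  1778256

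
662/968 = 331/484= 0.68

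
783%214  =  141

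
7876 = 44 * 179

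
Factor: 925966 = 2^1*462983^1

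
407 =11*37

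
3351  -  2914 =437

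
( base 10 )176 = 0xb0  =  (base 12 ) 128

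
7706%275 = 6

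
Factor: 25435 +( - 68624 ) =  - 43189 = - 43189^1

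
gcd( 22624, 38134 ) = 2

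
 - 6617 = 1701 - 8318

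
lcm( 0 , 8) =0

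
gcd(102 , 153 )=51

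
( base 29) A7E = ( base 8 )20663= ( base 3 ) 102211112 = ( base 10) 8627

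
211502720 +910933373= 1122436093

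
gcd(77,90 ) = 1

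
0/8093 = 0 = 0.00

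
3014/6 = 1507/3 = 502.33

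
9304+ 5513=14817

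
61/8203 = 61/8203 = 0.01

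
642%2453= 642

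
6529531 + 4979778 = 11509309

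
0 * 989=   0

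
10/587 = 10/587 = 0.02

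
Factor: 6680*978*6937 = 2^4*3^1*5^1*7^1  *163^1*167^1*991^1 =45319698480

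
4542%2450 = 2092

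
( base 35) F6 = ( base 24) M3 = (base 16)213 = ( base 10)531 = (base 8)1023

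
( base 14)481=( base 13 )540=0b1110000001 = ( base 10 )897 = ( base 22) 1ih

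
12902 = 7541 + 5361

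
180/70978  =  90/35489=0.00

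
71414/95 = 71414/95=751.73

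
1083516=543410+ 540106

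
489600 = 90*5440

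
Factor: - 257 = - 257^1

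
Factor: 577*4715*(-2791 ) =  - 7593069005 = - 5^1*23^1*41^1 * 577^1  *2791^1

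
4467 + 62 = 4529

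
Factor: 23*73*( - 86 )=  -  2^1 * 23^1 * 43^1 * 73^1= -144394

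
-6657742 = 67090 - 6724832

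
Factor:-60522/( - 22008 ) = 2^(-2)*11^1 =11/4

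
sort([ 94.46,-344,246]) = [ - 344,94.46 , 246]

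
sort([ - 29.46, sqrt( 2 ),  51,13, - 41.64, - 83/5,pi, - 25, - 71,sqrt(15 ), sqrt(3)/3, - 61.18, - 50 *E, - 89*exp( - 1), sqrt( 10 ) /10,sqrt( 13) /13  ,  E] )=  [- 50*E,- 71, - 61.18 , - 41.64, - 89 * exp( - 1 ), - 29.46, - 25, - 83/5,sqrt( 13)/13, sqrt(10 ) /10, sqrt( 3)/3, sqrt(2 ),E, pi, sqrt(15) , 13 , 51]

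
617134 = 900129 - 282995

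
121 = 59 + 62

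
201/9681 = 67/3227= 0.02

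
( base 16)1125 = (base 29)56a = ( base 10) 4389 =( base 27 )60f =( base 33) 410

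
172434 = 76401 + 96033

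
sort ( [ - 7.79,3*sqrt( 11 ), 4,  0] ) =[ - 7.79,0 , 4 , 3*sqrt (11) ]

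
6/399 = 2/133 = 0.02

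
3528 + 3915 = 7443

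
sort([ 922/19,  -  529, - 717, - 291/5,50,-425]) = [  -  717, -529, - 425,- 291/5,  922/19,50 ] 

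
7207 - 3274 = 3933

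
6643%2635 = 1373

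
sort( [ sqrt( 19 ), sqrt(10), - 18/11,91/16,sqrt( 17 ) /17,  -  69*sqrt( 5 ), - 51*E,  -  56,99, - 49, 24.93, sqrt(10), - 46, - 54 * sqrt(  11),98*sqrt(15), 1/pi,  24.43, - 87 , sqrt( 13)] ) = [-54*sqrt (11), - 69*sqrt (5 ), - 51*E , -87, - 56,  -  49, - 46,-18/11,sqrt(17)/17, 1/pi, sqrt (10),sqrt( 10 ), sqrt(13),sqrt( 19 ),  91/16, 24.43, 24.93 , 99, 98*sqrt (15) ] 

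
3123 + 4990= 8113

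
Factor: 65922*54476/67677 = 1197055624/22559 = 2^3*17^( - 1)*1327^ (- 1)*10987^1 * 13619^1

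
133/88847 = 133/88847 = 0.00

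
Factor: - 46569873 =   -  3^1*7^1 * 89^1 * 24917^1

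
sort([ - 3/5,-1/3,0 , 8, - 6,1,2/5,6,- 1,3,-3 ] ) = [- 6,-3, - 1 , - 3/5,-1/3,0,2/5,  1 , 3, 6,8 ]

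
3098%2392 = 706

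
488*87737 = 42815656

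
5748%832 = 756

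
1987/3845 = 1987/3845 = 0.52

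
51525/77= 669+ 12/77 = 669.16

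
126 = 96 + 30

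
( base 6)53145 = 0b1110000011001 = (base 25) BCI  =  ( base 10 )7193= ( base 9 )10772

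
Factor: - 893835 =-3^4*5^1*2207^1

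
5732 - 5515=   217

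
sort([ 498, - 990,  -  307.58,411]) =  [ - 990,-307.58,411,498]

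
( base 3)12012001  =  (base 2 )111011000101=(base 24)6DD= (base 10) 3781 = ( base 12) 2231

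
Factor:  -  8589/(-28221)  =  7^1*23^ (-1 ) =7/23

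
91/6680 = 91/6680 = 0.01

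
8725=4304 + 4421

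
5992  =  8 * 749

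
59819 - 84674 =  - 24855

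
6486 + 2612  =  9098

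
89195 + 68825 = 158020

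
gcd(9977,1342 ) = 11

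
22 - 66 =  -44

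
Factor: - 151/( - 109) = 109^(  -  1 )*151^1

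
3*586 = 1758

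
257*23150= 5949550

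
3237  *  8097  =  26209989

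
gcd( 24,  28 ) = 4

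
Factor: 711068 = 2^2*23^1*59^1*131^1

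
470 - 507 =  - 37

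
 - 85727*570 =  - 48864390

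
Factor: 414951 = 3^1*157^1*881^1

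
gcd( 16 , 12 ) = 4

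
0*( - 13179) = 0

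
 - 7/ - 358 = 7/358 = 0.02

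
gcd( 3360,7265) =5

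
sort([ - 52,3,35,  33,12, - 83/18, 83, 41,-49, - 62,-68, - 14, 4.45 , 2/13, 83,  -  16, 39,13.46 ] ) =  [ - 68, - 62, - 52, - 49, - 16, - 14, - 83/18,  2/13,3,4.45 , 12,13.46,  33,  35,  39 , 41  ,  83,  83 ]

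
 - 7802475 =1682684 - 9485159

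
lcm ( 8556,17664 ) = 547584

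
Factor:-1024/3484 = - 2^8* 13^( - 1 )* 67^( - 1 ) = - 256/871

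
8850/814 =10 + 355/407 = 10.87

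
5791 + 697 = 6488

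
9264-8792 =472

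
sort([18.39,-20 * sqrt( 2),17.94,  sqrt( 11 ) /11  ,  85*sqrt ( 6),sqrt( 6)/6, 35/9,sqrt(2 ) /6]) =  [ - 20*sqrt(2), sqrt( 2 ) /6, sqrt(11) /11,sqrt(6)/6, 35/9,17.94, 18.39,85*  sqrt ( 6) ] 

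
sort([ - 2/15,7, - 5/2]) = [ - 5/2 ,  -  2/15,7 ] 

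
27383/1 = 27383=27383.00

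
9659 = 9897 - 238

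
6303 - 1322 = 4981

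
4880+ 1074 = 5954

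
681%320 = 41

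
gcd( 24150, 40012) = 14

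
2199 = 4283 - 2084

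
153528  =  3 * 51176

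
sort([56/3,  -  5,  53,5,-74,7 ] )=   [ - 74 ,-5,5,7,  56/3,53]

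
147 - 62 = 85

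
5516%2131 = 1254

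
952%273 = 133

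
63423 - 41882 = 21541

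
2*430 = 860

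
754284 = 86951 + 667333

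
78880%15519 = 1285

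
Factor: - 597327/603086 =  - 2^ ( - 1)*3^1*11^( - 1)*79^( - 1) * 347^( - 1 )*199109^1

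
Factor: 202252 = 2^2* 59^1*857^1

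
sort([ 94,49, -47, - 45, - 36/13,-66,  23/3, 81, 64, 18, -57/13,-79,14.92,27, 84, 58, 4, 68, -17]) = [-79, - 66,-47, - 45, - 17, - 57/13,  -  36/13 , 4,23/3, 14.92, 18,  27,49, 58,64,68, 81, 84,  94]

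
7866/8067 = 2622/2689   =  0.98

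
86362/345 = 250+ 112/345 = 250.32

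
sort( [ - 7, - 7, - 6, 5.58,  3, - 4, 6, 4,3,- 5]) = [ - 7, - 7, - 6, - 5, - 4, 3, 3,4, 5.58 , 6 ]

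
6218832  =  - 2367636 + 8586468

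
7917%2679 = 2559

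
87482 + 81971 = 169453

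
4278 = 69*62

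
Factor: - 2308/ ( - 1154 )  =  2 = 2^1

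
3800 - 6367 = - 2567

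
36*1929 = 69444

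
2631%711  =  498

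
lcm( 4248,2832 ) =8496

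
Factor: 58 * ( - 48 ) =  -2784 = - 2^5*3^1 * 29^1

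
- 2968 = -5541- -2573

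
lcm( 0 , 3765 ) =0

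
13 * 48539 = 631007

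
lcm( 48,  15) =240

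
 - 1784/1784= - 1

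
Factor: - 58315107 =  -3^1*107^1* 181667^1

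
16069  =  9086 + 6983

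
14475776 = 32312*448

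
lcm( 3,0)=0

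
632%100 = 32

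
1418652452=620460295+798192157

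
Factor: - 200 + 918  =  718 = 2^1 * 359^1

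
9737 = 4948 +4789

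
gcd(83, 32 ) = 1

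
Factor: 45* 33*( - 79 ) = -117315 = - 3^3*5^1 *11^1*79^1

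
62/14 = 4+3/7=4.43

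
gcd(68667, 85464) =3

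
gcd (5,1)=1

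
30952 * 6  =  185712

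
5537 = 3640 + 1897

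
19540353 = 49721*393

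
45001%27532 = 17469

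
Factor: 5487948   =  2^2*3^2 * 152443^1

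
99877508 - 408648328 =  - 308770820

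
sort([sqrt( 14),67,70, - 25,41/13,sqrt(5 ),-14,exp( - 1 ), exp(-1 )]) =[ - 25, - 14 , exp( - 1),exp( - 1),sqrt(5 ), 41/13, sqrt(14), 67,70 ] 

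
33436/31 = 33436/31 = 1078.58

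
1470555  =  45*32679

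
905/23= 905/23  =  39.35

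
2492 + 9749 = 12241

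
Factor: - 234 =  - 2^1 * 3^2*13^1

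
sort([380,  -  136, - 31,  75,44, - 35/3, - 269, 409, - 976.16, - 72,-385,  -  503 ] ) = [ - 976.16, - 503, - 385,-269 ,  -  136, - 72, - 31, - 35/3,44,75, 380,409] 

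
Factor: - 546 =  - 2^1*3^1*7^1*13^1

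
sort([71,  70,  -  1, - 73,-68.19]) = [-73, - 68.19, - 1,  70,71] 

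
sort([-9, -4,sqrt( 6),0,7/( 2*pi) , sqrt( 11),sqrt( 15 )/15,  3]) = [-9, - 4,0, sqrt( 15 )/15,7/(2*pi),sqrt (6 ), 3,sqrt(11 )] 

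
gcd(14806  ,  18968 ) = 2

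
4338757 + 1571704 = 5910461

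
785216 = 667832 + 117384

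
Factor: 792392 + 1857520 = 2649912 = 2^3*3^1 * 41^1*2693^1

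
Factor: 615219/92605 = 3^1*5^( - 1 )*11^1*103^1*181^1*18521^( - 1)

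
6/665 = 6/665 = 0.01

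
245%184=61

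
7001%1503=989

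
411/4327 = 411/4327 = 0.09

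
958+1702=2660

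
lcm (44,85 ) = 3740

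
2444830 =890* 2747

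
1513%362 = 65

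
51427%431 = 138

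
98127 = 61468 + 36659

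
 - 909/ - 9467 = 909/9467 = 0.10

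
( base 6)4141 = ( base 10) 925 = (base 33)s1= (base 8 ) 1635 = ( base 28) 151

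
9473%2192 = 705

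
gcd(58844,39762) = 94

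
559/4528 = 559/4528 = 0.12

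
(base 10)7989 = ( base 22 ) GB3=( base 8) 17465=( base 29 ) 9EE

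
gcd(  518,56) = 14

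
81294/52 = 1563 + 9/26 = 1563.35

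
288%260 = 28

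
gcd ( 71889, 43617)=93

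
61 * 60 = 3660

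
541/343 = 541/343 =1.58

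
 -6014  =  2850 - 8864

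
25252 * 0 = 0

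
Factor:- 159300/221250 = -2^1*3^2*5^( - 2) = - 18/25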